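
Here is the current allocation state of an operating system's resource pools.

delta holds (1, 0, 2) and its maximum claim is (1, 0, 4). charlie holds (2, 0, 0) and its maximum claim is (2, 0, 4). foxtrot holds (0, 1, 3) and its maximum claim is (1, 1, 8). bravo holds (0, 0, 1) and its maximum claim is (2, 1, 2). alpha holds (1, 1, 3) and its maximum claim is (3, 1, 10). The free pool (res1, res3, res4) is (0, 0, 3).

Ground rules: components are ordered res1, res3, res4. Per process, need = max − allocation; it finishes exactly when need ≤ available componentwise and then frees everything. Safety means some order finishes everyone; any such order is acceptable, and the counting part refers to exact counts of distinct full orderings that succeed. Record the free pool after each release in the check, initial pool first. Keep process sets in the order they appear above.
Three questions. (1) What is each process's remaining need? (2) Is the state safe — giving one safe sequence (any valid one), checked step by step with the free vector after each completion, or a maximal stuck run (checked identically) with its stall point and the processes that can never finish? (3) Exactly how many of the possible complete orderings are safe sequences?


(1) Remaining need (order res1, res3, res4):
  delta: (0, 0, 2)
  charlie: (0, 0, 4)
  foxtrot: (1, 0, 5)
  bravo: (2, 1, 1)
  alpha: (2, 0, 7)
(2) SAFE — a valid safe sequence is delta, foxtrot, charlie, bravo, alpha.
Key observation: foxtrot is the earliest step where a requested resource binds exactly: need (1, 0, 5), pool (1, 0, 5) at its turn.
Check, step by step:
  pool = (0, 0, 3)
  delta: need (0, 0, 2) fits (0, 0, 3); releases (1, 0, 2), pool now (1, 0, 5)
  foxtrot: need (1, 0, 5) fits (1, 0, 5); releases (0, 1, 3), pool now (1, 1, 8)
  charlie: need (0, 0, 4) fits (1, 1, 8); releases (2, 0, 0), pool now (3, 1, 8)
  bravo: need (2, 1, 1) fits (3, 1, 8); releases (0, 0, 1), pool now (3, 1, 9)
  alpha: need (2, 0, 7) fits (3, 1, 9); releases (1, 1, 3), pool now (4, 2, 12)
(3) Precisely 4 of the possible complete orderings are safe sequences.


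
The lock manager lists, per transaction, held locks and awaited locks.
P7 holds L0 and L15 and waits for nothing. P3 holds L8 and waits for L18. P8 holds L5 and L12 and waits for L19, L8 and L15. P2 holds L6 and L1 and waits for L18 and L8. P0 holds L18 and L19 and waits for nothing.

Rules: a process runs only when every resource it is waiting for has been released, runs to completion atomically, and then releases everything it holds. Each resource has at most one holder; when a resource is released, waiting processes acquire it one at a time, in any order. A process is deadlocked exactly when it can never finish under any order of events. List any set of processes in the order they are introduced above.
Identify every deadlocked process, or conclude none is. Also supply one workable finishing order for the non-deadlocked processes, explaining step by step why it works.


Nothing here is deadlocked.
Key observation: the wait graph is acyclic; completion cascades from the unblocked processes through everyone else.
The rest can finish in the order P0, P7, P3, P8, P2.
Step-by-step check:
  P0: no waits; runs immediately, freeing L18 and L19
  P7: no waits; runs immediately, freeing L0 and L15
  P3 waits on L18 — all released -> runs and releases L8
  P8 waits on L19, L8 and L15 — all released -> runs and releases L5 and L12
  P2 waits on L18 and L8 — all released -> runs and releases L6 and L1


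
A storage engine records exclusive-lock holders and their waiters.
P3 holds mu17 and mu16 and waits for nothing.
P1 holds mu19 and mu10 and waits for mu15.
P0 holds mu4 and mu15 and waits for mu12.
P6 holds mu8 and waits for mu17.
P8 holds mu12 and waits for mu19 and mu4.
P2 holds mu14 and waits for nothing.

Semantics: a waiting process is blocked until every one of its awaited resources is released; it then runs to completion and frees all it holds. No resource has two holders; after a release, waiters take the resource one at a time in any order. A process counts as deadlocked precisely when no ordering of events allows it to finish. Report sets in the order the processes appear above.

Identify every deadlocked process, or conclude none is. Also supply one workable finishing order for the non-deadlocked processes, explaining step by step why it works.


Deadlocked: P1, P0 and P8.
Key observation: P1 -> P0 -> P8 -> P1 is a circular wait — nothing in it can go first; no other process is dragged down with it.
One completion order for the rest: P3, P2, P6.
Step-by-step check:
  P3 waits on nothing -> runs at once and releases mu17 and mu16
  P2 waits on nothing -> runs at once and releases mu14
  P6 waits on mu17 — all released -> runs and releases mu8


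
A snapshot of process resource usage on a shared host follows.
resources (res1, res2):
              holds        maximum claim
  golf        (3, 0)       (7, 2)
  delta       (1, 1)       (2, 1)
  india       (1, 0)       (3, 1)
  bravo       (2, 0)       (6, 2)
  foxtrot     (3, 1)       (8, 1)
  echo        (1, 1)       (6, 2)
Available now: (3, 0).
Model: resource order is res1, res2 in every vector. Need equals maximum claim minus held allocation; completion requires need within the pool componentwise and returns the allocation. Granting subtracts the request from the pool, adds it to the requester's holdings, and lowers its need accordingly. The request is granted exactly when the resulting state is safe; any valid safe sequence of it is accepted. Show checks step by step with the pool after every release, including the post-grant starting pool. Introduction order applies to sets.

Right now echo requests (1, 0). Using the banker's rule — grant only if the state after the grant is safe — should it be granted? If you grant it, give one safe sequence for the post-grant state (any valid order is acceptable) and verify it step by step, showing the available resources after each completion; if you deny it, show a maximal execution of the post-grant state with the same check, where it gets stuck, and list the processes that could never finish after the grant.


GRANT — the state after the grant stays safe, e.g. via delta, india, echo, golf, foxtrot, bravo.
Key observation: after the grant the pool drops to (2, 0), which still lets delta finish first and unwind the rest.
Verifying the post-grant state step by step:
  pool = (2, 0)
  delta: need (1, 0) fits (2, 0); releases (1, 1), pool now (3, 1)
  india: need (2, 1) fits (3, 1); releases (1, 0), pool now (4, 1)
  echo: need (4, 1) fits (4, 1); releases (2, 1), pool now (6, 2)
  golf: need (4, 2) fits (6, 2); releases (3, 0), pool now (9, 2)
  foxtrot: need (5, 0) fits (9, 2); releases (3, 1), pool now (12, 3)
  bravo: need (4, 2) fits (12, 3); releases (2, 0), pool now (14, 3)


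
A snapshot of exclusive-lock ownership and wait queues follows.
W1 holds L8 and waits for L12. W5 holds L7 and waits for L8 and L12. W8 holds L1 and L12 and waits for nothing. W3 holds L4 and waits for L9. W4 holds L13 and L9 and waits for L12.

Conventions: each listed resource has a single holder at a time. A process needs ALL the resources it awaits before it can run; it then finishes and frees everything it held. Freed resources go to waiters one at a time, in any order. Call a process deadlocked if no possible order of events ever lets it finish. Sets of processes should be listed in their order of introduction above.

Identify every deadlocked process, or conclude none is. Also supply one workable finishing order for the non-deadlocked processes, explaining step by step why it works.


The deadlocked set is empty.
Key observation: although several processes wait, no cycle exists — each chain bottoms out at a free runner.
The rest can finish in the order W8, W4, W3, W1, W5.
Verifying each step:
  run W8 (it waits on nothing); releases L1 and L12
  W4 waits on L12 — all released -> runs and releases L13 and L9
  W3 waits on L9 — all released -> runs and releases L4
  W1 waits on L12 — all released -> runs and releases L8
  W5 waits on L8 and L12 — all released -> runs and releases L7


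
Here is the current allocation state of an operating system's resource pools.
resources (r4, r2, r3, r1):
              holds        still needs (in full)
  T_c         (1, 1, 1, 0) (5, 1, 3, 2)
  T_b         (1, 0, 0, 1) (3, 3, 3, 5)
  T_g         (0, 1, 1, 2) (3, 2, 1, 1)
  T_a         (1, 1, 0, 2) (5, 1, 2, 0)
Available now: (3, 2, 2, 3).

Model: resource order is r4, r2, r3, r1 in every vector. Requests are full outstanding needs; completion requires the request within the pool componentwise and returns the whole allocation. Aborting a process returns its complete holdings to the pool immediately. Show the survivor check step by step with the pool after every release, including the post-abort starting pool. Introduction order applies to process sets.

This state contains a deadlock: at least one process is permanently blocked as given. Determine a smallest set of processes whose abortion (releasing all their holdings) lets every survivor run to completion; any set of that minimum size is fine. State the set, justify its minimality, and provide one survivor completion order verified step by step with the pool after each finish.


Minimum abort set: T_c.
Key observation: aborting T_c returns (1, 1, 1, 0), and T_a — hopeless before — runs at step 3 with the returned capacity in the pool.
No smaller set exists: with zero aborts the deadlock remains.
One survivor order: T_g, T_b, T_a. Verifying each step (post-abort pool first):
  pool = (4, 3, 3, 3)
  T_g: need (3, 2, 1, 1) fits (4, 3, 3, 3); releases (0, 1, 1, 2), pool now (4, 4, 4, 5)
  T_b: need (3, 3, 3, 5) fits (4, 4, 4, 5); releases (1, 0, 0, 1), pool now (5, 4, 4, 6)
  T_a: need (5, 1, 2, 0) fits (5, 4, 4, 6); releases (1, 1, 0, 2), pool now (6, 5, 4, 8)


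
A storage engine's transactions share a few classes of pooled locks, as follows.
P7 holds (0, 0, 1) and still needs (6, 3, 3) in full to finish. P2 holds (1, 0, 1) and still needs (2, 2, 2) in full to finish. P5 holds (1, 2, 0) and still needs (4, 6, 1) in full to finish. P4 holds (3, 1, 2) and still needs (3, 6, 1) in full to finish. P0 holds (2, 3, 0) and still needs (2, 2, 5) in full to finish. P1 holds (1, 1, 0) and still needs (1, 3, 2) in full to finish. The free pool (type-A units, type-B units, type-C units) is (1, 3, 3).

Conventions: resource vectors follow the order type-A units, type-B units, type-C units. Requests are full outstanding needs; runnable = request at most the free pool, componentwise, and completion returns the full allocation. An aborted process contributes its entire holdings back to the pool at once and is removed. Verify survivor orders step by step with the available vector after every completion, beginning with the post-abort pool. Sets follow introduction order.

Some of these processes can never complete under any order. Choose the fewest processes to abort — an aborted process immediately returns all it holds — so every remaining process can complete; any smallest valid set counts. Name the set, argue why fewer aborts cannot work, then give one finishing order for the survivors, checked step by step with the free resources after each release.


Abort P4.
Key observation: P0 was stuck for good until P4 gave back (3, 1, 2); in the order shown it finishes at step 1.
Minimality: the empty abort set fails — the state is deadlocked as it stands.
One survivor order: P0, P1, P2, P7, P5. Verifying each step (post-abort pool first):
  pool = (4, 4, 5)
  run P0 (needs (2, 2, 5), free (4, 4, 5)); after release of (2, 3, 0) the pool is (6, 7, 5)
  run P1 (needs (1, 3, 2), free (6, 7, 5)); after release of (1, 1, 0) the pool is (7, 8, 5)
  run P2 (needs (2, 2, 2), free (7, 8, 5)); after release of (1, 0, 1) the pool is (8, 8, 6)
  run P7 (needs (6, 3, 3), free (8, 8, 6)); after release of (0, 0, 1) the pool is (8, 8, 7)
  run P5 (needs (4, 6, 1), free (8, 8, 7)); after release of (1, 2, 0) the pool is (9, 10, 7)


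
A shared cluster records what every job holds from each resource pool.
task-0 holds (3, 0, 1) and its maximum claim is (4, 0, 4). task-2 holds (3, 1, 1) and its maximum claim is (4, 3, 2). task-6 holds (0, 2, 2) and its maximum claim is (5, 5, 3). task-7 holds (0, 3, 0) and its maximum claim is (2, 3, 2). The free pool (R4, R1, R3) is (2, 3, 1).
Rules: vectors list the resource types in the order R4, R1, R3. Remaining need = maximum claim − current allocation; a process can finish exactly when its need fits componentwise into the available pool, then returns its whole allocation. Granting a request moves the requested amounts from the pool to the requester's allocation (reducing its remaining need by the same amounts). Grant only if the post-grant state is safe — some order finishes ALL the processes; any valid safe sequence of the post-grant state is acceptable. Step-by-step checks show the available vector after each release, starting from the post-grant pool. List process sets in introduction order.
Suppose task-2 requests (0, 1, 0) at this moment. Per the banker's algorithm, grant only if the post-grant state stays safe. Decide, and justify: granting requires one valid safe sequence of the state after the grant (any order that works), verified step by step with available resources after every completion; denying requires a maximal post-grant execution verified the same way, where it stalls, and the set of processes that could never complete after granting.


GRANT. The post-grant state is safe; one safe sequence: task-2, task-6, task-0, task-7.
Key observation: post-grant, (2, 2, 1) remains, and an order beginning with task-2 completes everyone.
Step-by-step check of the post-grant state:
  pool = (2, 2, 1)
  task-2: need (1, 1, 1) fits (2, 2, 1); releases (3, 2, 1), pool now (5, 4, 2)
  task-6: need (5, 3, 1) fits (5, 4, 2); releases (0, 2, 2), pool now (5, 6, 4)
  task-0: need (1, 0, 3) fits (5, 6, 4); releases (3, 0, 1), pool now (8, 6, 5)
  task-7: need (2, 0, 2) fits (8, 6, 5); releases (0, 3, 0), pool now (8, 9, 5)


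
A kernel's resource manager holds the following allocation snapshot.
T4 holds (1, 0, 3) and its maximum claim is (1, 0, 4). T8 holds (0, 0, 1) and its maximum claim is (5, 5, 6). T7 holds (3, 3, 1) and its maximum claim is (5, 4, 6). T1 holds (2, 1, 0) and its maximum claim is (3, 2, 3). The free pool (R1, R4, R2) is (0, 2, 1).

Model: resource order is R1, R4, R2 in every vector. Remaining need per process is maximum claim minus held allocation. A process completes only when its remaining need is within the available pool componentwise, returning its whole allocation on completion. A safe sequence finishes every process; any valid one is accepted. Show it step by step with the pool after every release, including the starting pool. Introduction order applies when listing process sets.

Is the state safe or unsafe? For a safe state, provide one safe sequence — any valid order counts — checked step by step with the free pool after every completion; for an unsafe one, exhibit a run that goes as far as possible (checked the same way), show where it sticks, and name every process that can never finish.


UNSAFE.
Key observation: after T4, T1 complete, (3, 3, 4) is the best the pool ever gets, yet each leftover process wants more R2.
The run T4, T1 cannot be extended any further. Verifying each step:
  pool = (0, 2, 1)
  T4: need (0, 0, 1) fits (0, 2, 1); releases (1, 0, 3), pool now (1, 2, 4)
  T1: need (1, 1, 3) fits (1, 2, 4); releases (2, 1, 0), pool now (3, 3, 4)
  T8 cannot run: need (5, 5, 5) vs free (3, 3, 4) (insufficient R1, R4 and R2)
  T7 cannot run: need (2, 1, 5) vs free (3, 3, 4) (insufficient R2)
Never able to finish: T8 and T7.


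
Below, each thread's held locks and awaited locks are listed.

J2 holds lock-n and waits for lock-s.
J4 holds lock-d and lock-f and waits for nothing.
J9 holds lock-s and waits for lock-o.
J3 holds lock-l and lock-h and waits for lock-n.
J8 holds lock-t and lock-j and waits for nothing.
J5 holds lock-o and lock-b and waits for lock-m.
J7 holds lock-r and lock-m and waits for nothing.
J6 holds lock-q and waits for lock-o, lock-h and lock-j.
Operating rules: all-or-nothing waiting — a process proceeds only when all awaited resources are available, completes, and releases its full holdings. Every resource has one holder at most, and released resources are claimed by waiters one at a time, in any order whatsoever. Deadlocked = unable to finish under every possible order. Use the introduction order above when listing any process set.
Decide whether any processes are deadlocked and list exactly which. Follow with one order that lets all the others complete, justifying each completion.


Nothing here is deadlocked.
Key observation: all waits point, directly or indirectly, at processes that can finish, so nothing is permanently blocked.
One completion order for the rest: J7, J5, J9, J2, J4, J8, J3, J6.
Walking it through:
  J7 waits on nothing -> runs at once and releases lock-r and lock-m
  run J5 (all its waits — lock-m — are resolved); releases lock-o and lock-b
  run J9 (all its waits — lock-o — are resolved); releases lock-s
  run J2 (all its waits — lock-s — are resolved); releases lock-n
  J4 waits on nothing -> runs at once and releases lock-d and lock-f
  J8 waits on nothing -> runs at once and releases lock-t and lock-j
  run J3 (all its waits — lock-n — are resolved); releases lock-l and lock-h
  run J6 (all its waits — lock-o, lock-h and lock-j — are resolved); releases lock-q


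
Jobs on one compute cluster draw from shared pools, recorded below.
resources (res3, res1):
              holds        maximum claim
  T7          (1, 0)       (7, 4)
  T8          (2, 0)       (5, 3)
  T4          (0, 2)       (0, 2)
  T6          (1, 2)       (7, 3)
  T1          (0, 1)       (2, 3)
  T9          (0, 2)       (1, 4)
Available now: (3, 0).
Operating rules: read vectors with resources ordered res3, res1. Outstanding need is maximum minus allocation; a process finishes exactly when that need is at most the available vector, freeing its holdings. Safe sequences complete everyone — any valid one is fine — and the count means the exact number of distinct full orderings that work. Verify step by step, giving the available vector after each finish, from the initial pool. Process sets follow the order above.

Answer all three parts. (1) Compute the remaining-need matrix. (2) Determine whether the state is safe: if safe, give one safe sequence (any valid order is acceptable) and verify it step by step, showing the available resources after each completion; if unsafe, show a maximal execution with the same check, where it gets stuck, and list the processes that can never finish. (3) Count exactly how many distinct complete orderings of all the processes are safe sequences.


(1) Remaining need (order res3, res1):
  T7: (6, 4)
  T8: (3, 3)
  T4: (0, 0)
  T6: (6, 1)
  T1: (2, 2)
  T9: (1, 2)
(2) The state is UNSAFE.
Key observation: the wall is res3: completing T4, T1, T9, T8 brings the pool only to (5, 5), and all the rest need more.
A maximal execution: T4, T1, T9, T8 — then nothing else fits. Verifying each step:
  pool = (3, 0)
  run T4 (needs (0, 0), free (3, 0)); after release of (0, 2) the pool is (3, 2)
  run T1 (needs (2, 2), free (3, 2)); after release of (0, 1) the pool is (3, 3)
  run T9 (needs (1, 2), free (3, 3)); after release of (0, 2) the pool is (3, 5)
  run T8 (needs (3, 3), free (3, 5)); after release of (2, 0) the pool is (5, 5)
  blocked: T7 wants (6, 4), pool (5, 5) — not enough res3
  blocked: T6 wants (6, 1), pool (5, 5) — not enough res3
Processes that can never finish: T7 and T6.
(3) The exact count: 0 of the possible complete orderings are safe sequences.


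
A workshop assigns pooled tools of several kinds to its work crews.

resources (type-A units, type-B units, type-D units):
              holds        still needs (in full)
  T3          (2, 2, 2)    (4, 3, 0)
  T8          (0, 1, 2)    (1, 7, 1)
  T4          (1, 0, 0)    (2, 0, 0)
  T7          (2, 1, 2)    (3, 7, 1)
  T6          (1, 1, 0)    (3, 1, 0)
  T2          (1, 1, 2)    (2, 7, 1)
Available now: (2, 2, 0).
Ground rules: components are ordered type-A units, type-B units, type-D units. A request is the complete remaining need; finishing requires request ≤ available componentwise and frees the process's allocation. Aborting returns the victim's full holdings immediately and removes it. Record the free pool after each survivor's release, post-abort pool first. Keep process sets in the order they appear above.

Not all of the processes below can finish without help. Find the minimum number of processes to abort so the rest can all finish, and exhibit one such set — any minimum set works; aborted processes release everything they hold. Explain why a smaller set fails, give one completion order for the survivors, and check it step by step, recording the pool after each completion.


Abort T7 and T2.
Key observation: no ordering could ever have run T8 before the abort of T7 and T2; with (3, 2, 4) back in the pool it fits at step 4.
No one abort is enough; case by case: T3 alone leaves T8 blocked (short on type-B units); T8 alone leaves T7 blocked (short on type-B units); T4 alone leaves T8 blocked (short on type-B units); T7 alone leaves T8 blocked (short on type-B units); T6 alone leaves T8 blocked (short on type-B units); T2 alone leaves T8 blocked (short on type-B units).
Survivors finish in the order: T3, T6, T4, T8. Verifying each step (pool after the aborts first):
  pool = (5, 4, 4)
  T3 needs (4, 3, 0) <= (5, 4, 4) -> finishes; pool += (2, 2, 2) = (7, 6, 6)
  T6 needs (3, 1, 0) <= (7, 6, 6) -> finishes; pool += (1, 1, 0) = (8, 7, 6)
  T4 needs (2, 0, 0) <= (8, 7, 6) -> finishes; pool += (1, 0, 0) = (9, 7, 6)
  T8 needs (1, 7, 1) <= (9, 7, 6) -> finishes; pool += (0, 1, 2) = (9, 8, 8)


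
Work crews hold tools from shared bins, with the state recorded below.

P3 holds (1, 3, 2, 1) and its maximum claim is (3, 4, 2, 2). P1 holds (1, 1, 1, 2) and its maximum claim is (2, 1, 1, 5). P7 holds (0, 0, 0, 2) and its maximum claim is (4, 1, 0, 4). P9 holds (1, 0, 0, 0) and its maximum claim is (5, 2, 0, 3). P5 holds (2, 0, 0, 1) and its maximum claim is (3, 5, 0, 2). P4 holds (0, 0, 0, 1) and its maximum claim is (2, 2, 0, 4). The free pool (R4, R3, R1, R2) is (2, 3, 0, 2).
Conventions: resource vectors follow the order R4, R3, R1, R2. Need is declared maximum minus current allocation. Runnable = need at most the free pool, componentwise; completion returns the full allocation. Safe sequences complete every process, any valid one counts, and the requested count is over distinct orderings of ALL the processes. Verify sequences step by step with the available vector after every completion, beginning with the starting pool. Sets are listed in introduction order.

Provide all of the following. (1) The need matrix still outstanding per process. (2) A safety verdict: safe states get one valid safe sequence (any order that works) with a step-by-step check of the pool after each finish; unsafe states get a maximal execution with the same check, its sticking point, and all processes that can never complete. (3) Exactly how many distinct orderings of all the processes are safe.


(1) Remaining need (order R4, R3, R1, R2):
  P3: (2, 1, 0, 1)
  P1: (1, 0, 0, 3)
  P7: (4, 1, 0, 2)
  P9: (4, 2, 0, 3)
  P5: (1, 5, 0, 1)
  P4: (2, 2, 0, 3)
(2) SAFE, for example via the order P3, P1, P4, P9, P7, P5.
Key observation: P3 is the earliest step where a requested resource binds exactly: need (2, 1, 0, 1), pool (2, 3, 0, 2) at its turn.
Verifying each step:
  pool = (2, 3, 0, 2)
  P3: need (2, 1, 0, 1) fits (2, 3, 0, 2); releases (1, 3, 2, 1), pool now (3, 6, 2, 3)
  P1: need (1, 0, 0, 3) fits (3, 6, 2, 3); releases (1, 1, 1, 2), pool now (4, 7, 3, 5)
  P4: need (2, 2, 0, 3) fits (4, 7, 3, 5); releases (0, 0, 0, 1), pool now (4, 7, 3, 6)
  P9: need (4, 2, 0, 3) fits (4, 7, 3, 6); releases (1, 0, 0, 0), pool now (5, 7, 3, 6)
  P7: need (4, 1, 0, 2) fits (5, 7, 3, 6); releases (0, 0, 0, 2), pool now (5, 7, 3, 8)
  P5: need (1, 5, 0, 1) fits (5, 7, 3, 8); releases (2, 0, 0, 1), pool now (7, 7, 3, 9)
(3) The exact count: 60 of the possible complete orderings are safe sequences.


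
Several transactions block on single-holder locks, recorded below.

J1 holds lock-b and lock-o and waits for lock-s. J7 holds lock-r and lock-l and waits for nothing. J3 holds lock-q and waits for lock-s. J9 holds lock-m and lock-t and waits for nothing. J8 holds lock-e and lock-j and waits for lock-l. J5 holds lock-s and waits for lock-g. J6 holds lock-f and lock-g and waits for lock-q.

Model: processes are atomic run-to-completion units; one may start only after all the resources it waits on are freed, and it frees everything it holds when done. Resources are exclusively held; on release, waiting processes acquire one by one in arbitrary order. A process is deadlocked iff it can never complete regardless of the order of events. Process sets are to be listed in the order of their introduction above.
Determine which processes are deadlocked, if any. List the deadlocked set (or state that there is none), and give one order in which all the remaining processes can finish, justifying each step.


The deadlocked set is J1, J3, J5 and J6.
Key observation: the waits loop around J5 -> J6 -> J3 -> J5 with no way out; J1 waits into the deadlock from upstream.
A valid finishing order for the others: J9, J7, J8.
Walking it through:
  run J9 (it waits on nothing); releases lock-m and lock-t
  run J7 (it waits on nothing); releases lock-r and lock-l
  J8 waits on lock-l — all released -> runs and releases lock-e and lock-j


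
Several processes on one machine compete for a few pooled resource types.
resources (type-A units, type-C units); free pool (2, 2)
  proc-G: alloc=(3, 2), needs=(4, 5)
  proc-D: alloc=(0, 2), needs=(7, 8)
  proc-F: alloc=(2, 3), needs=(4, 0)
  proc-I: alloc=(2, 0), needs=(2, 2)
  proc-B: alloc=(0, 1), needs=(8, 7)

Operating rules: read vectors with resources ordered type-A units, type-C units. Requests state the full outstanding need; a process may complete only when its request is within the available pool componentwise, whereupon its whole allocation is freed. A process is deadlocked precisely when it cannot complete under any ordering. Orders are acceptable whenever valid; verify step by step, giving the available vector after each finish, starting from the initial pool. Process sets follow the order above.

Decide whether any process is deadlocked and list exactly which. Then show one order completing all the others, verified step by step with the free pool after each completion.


No process is deadlocked.
Key observation: proc-I leads a chain of completions in which each release enables another process.
The rest can finish in the order proc-I, proc-F, proc-G, proc-B, proc-D. Walking it through:
  pool = (2, 2)
  proc-I: need (2, 2) fits (2, 2); releases (2, 0), pool now (4, 2)
  proc-F: need (4, 0) fits (4, 2); releases (2, 3), pool now (6, 5)
  proc-G: need (4, 5) fits (6, 5); releases (3, 2), pool now (9, 7)
  proc-B: need (8, 7) fits (9, 7); releases (0, 1), pool now (9, 8)
  proc-D: need (7, 8) fits (9, 8); releases (0, 2), pool now (9, 10)


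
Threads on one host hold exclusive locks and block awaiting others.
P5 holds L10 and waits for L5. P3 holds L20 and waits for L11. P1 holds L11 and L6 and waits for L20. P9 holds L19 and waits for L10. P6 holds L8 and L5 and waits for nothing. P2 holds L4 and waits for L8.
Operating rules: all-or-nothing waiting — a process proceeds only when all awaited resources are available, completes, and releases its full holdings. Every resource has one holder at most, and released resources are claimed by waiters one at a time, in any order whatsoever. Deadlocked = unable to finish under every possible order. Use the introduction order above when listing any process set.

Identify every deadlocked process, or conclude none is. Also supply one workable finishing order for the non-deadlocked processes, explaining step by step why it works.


The deadlocked set is P3 and P1.
Key observation: the wait chain closes on itself along P3 -> P1 -> P3; no other process is dragged down with it.
The rest can finish in the order P6, P2, P5, P9.
Walking it through:
  P6 waits on nothing -> runs at once and releases L8 and L5
  P2: everything it awaited (L8) is free; runs, freeing L4
  P5: everything it awaited (L5) is free; runs, freeing L10
  P9: everything it awaited (L10) is free; runs, freeing L19


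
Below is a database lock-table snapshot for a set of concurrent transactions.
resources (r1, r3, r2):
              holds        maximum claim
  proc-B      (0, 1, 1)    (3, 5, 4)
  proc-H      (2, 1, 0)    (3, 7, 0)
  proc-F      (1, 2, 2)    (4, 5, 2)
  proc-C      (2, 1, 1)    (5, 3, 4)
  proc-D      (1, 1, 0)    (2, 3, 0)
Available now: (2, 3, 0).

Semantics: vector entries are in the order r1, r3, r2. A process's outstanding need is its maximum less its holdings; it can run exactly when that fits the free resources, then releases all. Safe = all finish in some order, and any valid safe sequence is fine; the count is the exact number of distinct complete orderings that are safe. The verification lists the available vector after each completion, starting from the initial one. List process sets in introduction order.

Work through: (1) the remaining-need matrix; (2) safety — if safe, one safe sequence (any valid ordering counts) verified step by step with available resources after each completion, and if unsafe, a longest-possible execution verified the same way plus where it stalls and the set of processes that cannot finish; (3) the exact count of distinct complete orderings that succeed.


(1) Need matrix, components ordered r1, r3, r2:
  proc-B: (3, 4, 3)
  proc-H: (1, 6, 0)
  proc-F: (3, 3, 0)
  proc-C: (3, 2, 3)
  proc-D: (1, 2, 0)
(2) UNSAFE.
Key observation: even finishing proc-D, proc-F, proc-H leaves just (6, 7, 2) free — too little r2 for any of the remaining processes.
The run proc-D, proc-F, proc-H cannot be extended any further. Verifying each step:
  pool = (2, 3, 0)
  proc-D needs (1, 2, 0) <= (2, 3, 0) -> finishes; pool += (1, 1, 0) = (3, 4, 0)
  proc-F needs (3, 3, 0) <= (3, 4, 0) -> finishes; pool += (1, 2, 2) = (4, 6, 2)
  proc-H needs (1, 6, 0) <= (4, 6, 2) -> finishes; pool += (2, 1, 0) = (6, 7, 2)
  proc-B still needs (3, 4, 3) but only (6, 7, 2) is free — short on r2
  proc-C still needs (3, 2, 3) but only (6, 7, 2) is free — short on r2
Permanently blocked: proc-B and proc-C.
(3) The exact count: 0 of the possible complete orderings are safe sequences.


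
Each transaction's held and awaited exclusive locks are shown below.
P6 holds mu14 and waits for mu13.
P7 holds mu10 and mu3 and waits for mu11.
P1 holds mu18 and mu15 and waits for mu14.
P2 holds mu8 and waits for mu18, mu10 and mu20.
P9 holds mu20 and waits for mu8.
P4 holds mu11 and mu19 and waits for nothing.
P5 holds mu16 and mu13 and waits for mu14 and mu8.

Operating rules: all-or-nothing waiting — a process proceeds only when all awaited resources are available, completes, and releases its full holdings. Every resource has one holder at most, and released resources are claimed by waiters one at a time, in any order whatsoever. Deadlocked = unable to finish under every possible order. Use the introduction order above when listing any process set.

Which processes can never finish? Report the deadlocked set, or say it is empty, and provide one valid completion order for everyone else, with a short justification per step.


Deadlocked: P6, P1, P2, P9 and P5.
Key observation: the knot is the closed ring of waits P6 -> P5 -> P6; P1, P2 and P9 are caught in further circular waits.
A valid finishing order for the others: P4, P7.
Verifying each step:
  P4: no waits; runs immediately, freeing mu11 and mu19
  P7: everything it awaited (mu11) is free; runs, freeing mu10 and mu3


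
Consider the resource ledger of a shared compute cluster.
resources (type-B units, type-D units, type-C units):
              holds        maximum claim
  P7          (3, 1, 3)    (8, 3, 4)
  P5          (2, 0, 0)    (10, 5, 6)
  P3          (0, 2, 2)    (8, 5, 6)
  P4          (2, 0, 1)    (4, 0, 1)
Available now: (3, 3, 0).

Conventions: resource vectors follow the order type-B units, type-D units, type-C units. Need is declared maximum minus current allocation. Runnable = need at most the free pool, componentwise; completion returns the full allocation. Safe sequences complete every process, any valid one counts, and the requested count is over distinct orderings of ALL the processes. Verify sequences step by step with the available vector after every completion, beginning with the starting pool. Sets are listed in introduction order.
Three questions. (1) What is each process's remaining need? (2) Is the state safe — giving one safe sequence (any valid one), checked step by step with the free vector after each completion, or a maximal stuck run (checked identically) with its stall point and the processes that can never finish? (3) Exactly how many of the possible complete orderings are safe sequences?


(1) Outstanding need per process (order type-B units, type-D units, type-C units):
  P7: (5, 2, 1)
  P5: (8, 5, 6)
  P3: (8, 3, 4)
  P4: (2, 0, 0)
(2) The state is SAFE; one workable sequence: P4, P7, P3, P5.
Key observation: at P7 the run first touches a limit — (5, 2, 1) against (5, 3, 1), exact on a resource it actually requests.
Step-by-step check:
  pool = (3, 3, 0)
  run P4 (needs (2, 0, 0), free (3, 3, 0)); after release of (2, 0, 1) the pool is (5, 3, 1)
  run P7 (needs (5, 2, 1), free (5, 3, 1)); after release of (3, 1, 3) the pool is (8, 4, 4)
  run P3 (needs (8, 3, 4), free (8, 4, 4)); after release of (0, 2, 2) the pool is (8, 6, 6)
  run P5 (needs (8, 5, 6), free (8, 6, 6)); after release of (2, 0, 0) the pool is (10, 6, 6)
(3) Precisely 1 of the possible complete orderings is a safe sequence.


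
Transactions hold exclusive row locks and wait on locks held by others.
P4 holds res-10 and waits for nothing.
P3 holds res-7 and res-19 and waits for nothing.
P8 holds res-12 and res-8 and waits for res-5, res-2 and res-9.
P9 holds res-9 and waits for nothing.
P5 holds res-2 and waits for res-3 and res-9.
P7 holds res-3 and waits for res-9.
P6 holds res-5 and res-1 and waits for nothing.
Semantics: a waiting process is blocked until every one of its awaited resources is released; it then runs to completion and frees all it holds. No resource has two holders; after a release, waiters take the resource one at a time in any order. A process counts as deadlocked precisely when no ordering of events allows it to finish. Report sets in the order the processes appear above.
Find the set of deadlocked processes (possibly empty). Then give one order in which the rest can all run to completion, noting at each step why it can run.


No process is deadlocked.
Key observation: all waits point, directly or indirectly, at processes that can finish, so nothing is permanently blocked.
The rest can finish in the order P3, P4, P9, P7, P5, P6, P8.
Walking it through:
  P3 waits on nothing -> runs at once and releases res-7 and res-19
  P4 waits on nothing -> runs at once and releases res-10
  P9 waits on nothing -> runs at once and releases res-9
  P7: everything it awaited (res-9) is free; runs, freeing res-3
  P5: everything it awaited (res-3 and res-9) is free; runs, freeing res-2
  P6 waits on nothing -> runs at once and releases res-5 and res-1
  P8: everything it awaited (res-5, res-2 and res-9) is free; runs, freeing res-12 and res-8


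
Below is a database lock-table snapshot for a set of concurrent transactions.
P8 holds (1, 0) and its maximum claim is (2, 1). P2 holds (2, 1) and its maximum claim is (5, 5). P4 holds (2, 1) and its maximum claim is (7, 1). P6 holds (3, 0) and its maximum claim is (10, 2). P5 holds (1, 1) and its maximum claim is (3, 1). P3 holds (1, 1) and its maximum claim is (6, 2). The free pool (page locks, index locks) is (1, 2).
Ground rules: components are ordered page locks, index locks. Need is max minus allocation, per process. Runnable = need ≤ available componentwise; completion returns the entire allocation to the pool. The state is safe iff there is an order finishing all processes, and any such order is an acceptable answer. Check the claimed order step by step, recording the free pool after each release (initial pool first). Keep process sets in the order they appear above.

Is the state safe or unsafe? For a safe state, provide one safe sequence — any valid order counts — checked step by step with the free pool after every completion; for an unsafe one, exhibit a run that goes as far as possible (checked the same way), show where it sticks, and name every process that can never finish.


UNSAFE.
Key observation: after P8, P5 the pool peaks at (3, 3), and each blocked process is short somewhere: P2 on index locks; P4 on page locks; P6 on page locks; P3 on page locks.
The run P8, P5 cannot be extended any further. Walking it through:
  pool = (1, 2)
  P8 needs (1, 1) <= (1, 2) -> finishes; pool += (1, 0) = (2, 2)
  P5 needs (2, 0) <= (2, 2) -> finishes; pool += (1, 1) = (3, 3)
  P2 cannot run: need (3, 4) vs free (3, 3) (insufficient index locks)
  P4 cannot run: need (5, 0) vs free (3, 3) (insufficient page locks)
  P6 cannot run: need (7, 2) vs free (3, 3) (insufficient page locks)
  P3 cannot run: need (5, 1) vs free (3, 3) (insufficient page locks)
Processes that can never finish: P2, P4, P6 and P3.


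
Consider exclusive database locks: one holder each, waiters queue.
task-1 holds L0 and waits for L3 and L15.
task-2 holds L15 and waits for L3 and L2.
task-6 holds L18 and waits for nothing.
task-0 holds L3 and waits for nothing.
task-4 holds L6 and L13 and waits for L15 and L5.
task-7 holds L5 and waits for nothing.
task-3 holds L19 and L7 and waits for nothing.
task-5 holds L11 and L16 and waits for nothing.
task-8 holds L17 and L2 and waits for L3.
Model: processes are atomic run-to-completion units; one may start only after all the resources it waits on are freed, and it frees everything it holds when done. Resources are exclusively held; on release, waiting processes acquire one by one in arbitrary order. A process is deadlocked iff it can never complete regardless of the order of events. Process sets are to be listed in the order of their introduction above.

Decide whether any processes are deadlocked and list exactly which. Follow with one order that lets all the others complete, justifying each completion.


No process is deadlocked.
Key observation: the waits form no ring: some process can always run, and its releases unblock the others one by one.
One completion order for the rest: task-0, task-3, task-6, task-8, task-7, task-2, task-4, task-1, task-5.
Walking it through:
  task-0: no waits; runs immediately, freeing L3
  task-3: no waits; runs immediately, freeing L19 and L7
  task-6: no waits; runs immediately, freeing L18
  run task-8 (all its waits — L3 — are resolved); releases L17 and L2
  task-7: no waits; runs immediately, freeing L5
  run task-2 (all its waits — L3 and L2 — are resolved); releases L15
  run task-4 (all its waits — L15 and L5 — are resolved); releases L6 and L13
  run task-1 (all its waits — L3 and L15 — are resolved); releases L0
  task-5: no waits; runs immediately, freeing L11 and L16


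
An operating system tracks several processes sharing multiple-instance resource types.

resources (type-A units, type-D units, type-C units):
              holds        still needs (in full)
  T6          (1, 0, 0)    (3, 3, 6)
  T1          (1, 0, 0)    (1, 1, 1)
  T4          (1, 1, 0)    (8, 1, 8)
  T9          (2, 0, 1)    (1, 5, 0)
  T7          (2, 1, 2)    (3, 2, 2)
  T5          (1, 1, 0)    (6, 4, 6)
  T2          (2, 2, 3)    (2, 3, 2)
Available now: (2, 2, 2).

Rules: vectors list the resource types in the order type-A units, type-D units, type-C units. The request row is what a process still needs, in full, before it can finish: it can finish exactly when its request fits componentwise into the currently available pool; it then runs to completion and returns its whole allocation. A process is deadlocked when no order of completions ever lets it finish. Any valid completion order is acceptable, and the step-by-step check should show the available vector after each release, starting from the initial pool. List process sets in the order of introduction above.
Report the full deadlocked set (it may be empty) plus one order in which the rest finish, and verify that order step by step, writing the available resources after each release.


The deadlocked set is empty.
Key observation: no deadlock: T1 fits now, and the freed resources carry the rest through.
One completion order for the rest: T1, T7, T2, T6, T9, T5, T4. Verifying each step:
  pool = (2, 2, 2)
  T1 needs (1, 1, 1) <= (2, 2, 2) -> finishes; pool += (1, 0, 0) = (3, 2, 2)
  T7 needs (3, 2, 2) <= (3, 2, 2) -> finishes; pool += (2, 1, 2) = (5, 3, 4)
  T2 needs (2, 3, 2) <= (5, 3, 4) -> finishes; pool += (2, 2, 3) = (7, 5, 7)
  T6 needs (3, 3, 6) <= (7, 5, 7) -> finishes; pool += (1, 0, 0) = (8, 5, 7)
  T9 needs (1, 5, 0) <= (8, 5, 7) -> finishes; pool += (2, 0, 1) = (10, 5, 8)
  T5 needs (6, 4, 6) <= (10, 5, 8) -> finishes; pool += (1, 1, 0) = (11, 6, 8)
  T4 needs (8, 1, 8) <= (11, 6, 8) -> finishes; pool += (1, 1, 0) = (12, 7, 8)
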